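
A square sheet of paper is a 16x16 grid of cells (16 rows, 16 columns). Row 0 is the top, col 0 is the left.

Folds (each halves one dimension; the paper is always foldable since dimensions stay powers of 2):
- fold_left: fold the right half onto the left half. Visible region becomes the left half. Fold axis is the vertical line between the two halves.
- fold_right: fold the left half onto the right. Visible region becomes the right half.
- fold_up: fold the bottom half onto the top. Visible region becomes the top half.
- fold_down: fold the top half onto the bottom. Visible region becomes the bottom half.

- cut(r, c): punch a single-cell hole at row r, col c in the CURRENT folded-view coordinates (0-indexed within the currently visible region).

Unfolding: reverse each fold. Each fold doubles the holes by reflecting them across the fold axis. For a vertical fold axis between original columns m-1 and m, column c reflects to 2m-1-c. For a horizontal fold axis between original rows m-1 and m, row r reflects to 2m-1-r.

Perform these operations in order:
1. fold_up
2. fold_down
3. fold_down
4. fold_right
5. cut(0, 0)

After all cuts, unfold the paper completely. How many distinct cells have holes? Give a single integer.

Op 1 fold_up: fold axis h@8; visible region now rows[0,8) x cols[0,16) = 8x16
Op 2 fold_down: fold axis h@4; visible region now rows[4,8) x cols[0,16) = 4x16
Op 3 fold_down: fold axis h@6; visible region now rows[6,8) x cols[0,16) = 2x16
Op 4 fold_right: fold axis v@8; visible region now rows[6,8) x cols[8,16) = 2x8
Op 5 cut(0, 0): punch at orig (6,8); cuts so far [(6, 8)]; region rows[6,8) x cols[8,16) = 2x8
Unfold 1 (reflect across v@8): 2 holes -> [(6, 7), (6, 8)]
Unfold 2 (reflect across h@6): 4 holes -> [(5, 7), (5, 8), (6, 7), (6, 8)]
Unfold 3 (reflect across h@4): 8 holes -> [(1, 7), (1, 8), (2, 7), (2, 8), (5, 7), (5, 8), (6, 7), (6, 8)]
Unfold 4 (reflect across h@8): 16 holes -> [(1, 7), (1, 8), (2, 7), (2, 8), (5, 7), (5, 8), (6, 7), (6, 8), (9, 7), (9, 8), (10, 7), (10, 8), (13, 7), (13, 8), (14, 7), (14, 8)]

Answer: 16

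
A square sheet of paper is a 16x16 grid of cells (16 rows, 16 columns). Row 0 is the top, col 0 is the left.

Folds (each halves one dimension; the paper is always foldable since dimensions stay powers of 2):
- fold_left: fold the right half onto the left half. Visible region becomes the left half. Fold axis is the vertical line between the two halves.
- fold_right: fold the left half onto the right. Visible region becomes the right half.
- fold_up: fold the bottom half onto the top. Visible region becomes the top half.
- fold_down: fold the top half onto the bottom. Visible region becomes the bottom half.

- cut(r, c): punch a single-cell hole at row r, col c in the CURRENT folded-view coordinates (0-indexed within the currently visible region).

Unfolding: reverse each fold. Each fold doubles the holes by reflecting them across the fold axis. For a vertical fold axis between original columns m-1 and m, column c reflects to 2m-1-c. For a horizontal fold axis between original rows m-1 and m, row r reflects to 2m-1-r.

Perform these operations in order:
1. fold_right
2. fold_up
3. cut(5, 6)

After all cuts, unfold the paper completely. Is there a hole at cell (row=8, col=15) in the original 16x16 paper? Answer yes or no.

Answer: no

Derivation:
Op 1 fold_right: fold axis v@8; visible region now rows[0,16) x cols[8,16) = 16x8
Op 2 fold_up: fold axis h@8; visible region now rows[0,8) x cols[8,16) = 8x8
Op 3 cut(5, 6): punch at orig (5,14); cuts so far [(5, 14)]; region rows[0,8) x cols[8,16) = 8x8
Unfold 1 (reflect across h@8): 2 holes -> [(5, 14), (10, 14)]
Unfold 2 (reflect across v@8): 4 holes -> [(5, 1), (5, 14), (10, 1), (10, 14)]
Holes: [(5, 1), (5, 14), (10, 1), (10, 14)]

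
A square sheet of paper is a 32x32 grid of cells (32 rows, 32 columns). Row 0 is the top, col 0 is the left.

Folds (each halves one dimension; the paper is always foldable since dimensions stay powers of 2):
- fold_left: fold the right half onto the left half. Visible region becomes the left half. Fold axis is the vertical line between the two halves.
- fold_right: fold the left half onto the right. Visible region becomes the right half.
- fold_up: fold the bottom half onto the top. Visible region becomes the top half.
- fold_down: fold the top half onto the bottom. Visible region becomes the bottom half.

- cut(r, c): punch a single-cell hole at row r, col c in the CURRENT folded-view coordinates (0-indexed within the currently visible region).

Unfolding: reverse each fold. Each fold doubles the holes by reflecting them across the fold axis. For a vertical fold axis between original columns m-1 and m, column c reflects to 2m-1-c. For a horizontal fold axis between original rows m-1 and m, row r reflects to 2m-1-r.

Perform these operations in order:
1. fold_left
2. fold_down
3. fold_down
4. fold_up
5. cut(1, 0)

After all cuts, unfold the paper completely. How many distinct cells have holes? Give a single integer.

Op 1 fold_left: fold axis v@16; visible region now rows[0,32) x cols[0,16) = 32x16
Op 2 fold_down: fold axis h@16; visible region now rows[16,32) x cols[0,16) = 16x16
Op 3 fold_down: fold axis h@24; visible region now rows[24,32) x cols[0,16) = 8x16
Op 4 fold_up: fold axis h@28; visible region now rows[24,28) x cols[0,16) = 4x16
Op 5 cut(1, 0): punch at orig (25,0); cuts so far [(25, 0)]; region rows[24,28) x cols[0,16) = 4x16
Unfold 1 (reflect across h@28): 2 holes -> [(25, 0), (30, 0)]
Unfold 2 (reflect across h@24): 4 holes -> [(17, 0), (22, 0), (25, 0), (30, 0)]
Unfold 3 (reflect across h@16): 8 holes -> [(1, 0), (6, 0), (9, 0), (14, 0), (17, 0), (22, 0), (25, 0), (30, 0)]
Unfold 4 (reflect across v@16): 16 holes -> [(1, 0), (1, 31), (6, 0), (6, 31), (9, 0), (9, 31), (14, 0), (14, 31), (17, 0), (17, 31), (22, 0), (22, 31), (25, 0), (25, 31), (30, 0), (30, 31)]

Answer: 16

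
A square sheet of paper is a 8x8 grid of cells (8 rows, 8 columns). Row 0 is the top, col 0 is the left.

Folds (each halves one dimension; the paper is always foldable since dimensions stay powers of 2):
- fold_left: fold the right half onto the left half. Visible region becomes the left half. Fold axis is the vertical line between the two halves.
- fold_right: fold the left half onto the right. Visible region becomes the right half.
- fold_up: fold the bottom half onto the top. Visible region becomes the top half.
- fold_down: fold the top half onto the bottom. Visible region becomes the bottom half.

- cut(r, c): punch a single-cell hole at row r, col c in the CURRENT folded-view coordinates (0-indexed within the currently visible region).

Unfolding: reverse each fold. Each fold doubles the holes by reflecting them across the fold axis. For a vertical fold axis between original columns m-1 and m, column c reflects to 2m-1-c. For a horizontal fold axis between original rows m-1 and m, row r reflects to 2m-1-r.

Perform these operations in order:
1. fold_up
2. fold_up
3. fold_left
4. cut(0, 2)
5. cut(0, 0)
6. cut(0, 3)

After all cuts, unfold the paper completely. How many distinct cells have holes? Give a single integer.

Answer: 24

Derivation:
Op 1 fold_up: fold axis h@4; visible region now rows[0,4) x cols[0,8) = 4x8
Op 2 fold_up: fold axis h@2; visible region now rows[0,2) x cols[0,8) = 2x8
Op 3 fold_left: fold axis v@4; visible region now rows[0,2) x cols[0,4) = 2x4
Op 4 cut(0, 2): punch at orig (0,2); cuts so far [(0, 2)]; region rows[0,2) x cols[0,4) = 2x4
Op 5 cut(0, 0): punch at orig (0,0); cuts so far [(0, 0), (0, 2)]; region rows[0,2) x cols[0,4) = 2x4
Op 6 cut(0, 3): punch at orig (0,3); cuts so far [(0, 0), (0, 2), (0, 3)]; region rows[0,2) x cols[0,4) = 2x4
Unfold 1 (reflect across v@4): 6 holes -> [(0, 0), (0, 2), (0, 3), (0, 4), (0, 5), (0, 7)]
Unfold 2 (reflect across h@2): 12 holes -> [(0, 0), (0, 2), (0, 3), (0, 4), (0, 5), (0, 7), (3, 0), (3, 2), (3, 3), (3, 4), (3, 5), (3, 7)]
Unfold 3 (reflect across h@4): 24 holes -> [(0, 0), (0, 2), (0, 3), (0, 4), (0, 5), (0, 7), (3, 0), (3, 2), (3, 3), (3, 4), (3, 5), (3, 7), (4, 0), (4, 2), (4, 3), (4, 4), (4, 5), (4, 7), (7, 0), (7, 2), (7, 3), (7, 4), (7, 5), (7, 7)]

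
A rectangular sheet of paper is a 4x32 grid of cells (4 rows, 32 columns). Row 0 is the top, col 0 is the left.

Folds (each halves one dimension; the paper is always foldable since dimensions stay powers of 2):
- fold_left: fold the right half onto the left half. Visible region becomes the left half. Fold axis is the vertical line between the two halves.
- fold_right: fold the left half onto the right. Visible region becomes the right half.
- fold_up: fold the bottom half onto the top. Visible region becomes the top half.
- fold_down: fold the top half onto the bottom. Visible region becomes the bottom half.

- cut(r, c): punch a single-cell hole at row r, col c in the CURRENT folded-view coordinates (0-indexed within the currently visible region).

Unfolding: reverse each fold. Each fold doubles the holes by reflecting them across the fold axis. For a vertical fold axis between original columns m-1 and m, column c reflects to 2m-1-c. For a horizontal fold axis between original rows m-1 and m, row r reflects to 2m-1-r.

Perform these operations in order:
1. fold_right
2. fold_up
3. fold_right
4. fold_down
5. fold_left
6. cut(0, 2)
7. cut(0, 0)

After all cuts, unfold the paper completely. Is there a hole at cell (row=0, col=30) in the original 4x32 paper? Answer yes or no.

Answer: no

Derivation:
Op 1 fold_right: fold axis v@16; visible region now rows[0,4) x cols[16,32) = 4x16
Op 2 fold_up: fold axis h@2; visible region now rows[0,2) x cols[16,32) = 2x16
Op 3 fold_right: fold axis v@24; visible region now rows[0,2) x cols[24,32) = 2x8
Op 4 fold_down: fold axis h@1; visible region now rows[1,2) x cols[24,32) = 1x8
Op 5 fold_left: fold axis v@28; visible region now rows[1,2) x cols[24,28) = 1x4
Op 6 cut(0, 2): punch at orig (1,26); cuts so far [(1, 26)]; region rows[1,2) x cols[24,28) = 1x4
Op 7 cut(0, 0): punch at orig (1,24); cuts so far [(1, 24), (1, 26)]; region rows[1,2) x cols[24,28) = 1x4
Unfold 1 (reflect across v@28): 4 holes -> [(1, 24), (1, 26), (1, 29), (1, 31)]
Unfold 2 (reflect across h@1): 8 holes -> [(0, 24), (0, 26), (0, 29), (0, 31), (1, 24), (1, 26), (1, 29), (1, 31)]
Unfold 3 (reflect across v@24): 16 holes -> [(0, 16), (0, 18), (0, 21), (0, 23), (0, 24), (0, 26), (0, 29), (0, 31), (1, 16), (1, 18), (1, 21), (1, 23), (1, 24), (1, 26), (1, 29), (1, 31)]
Unfold 4 (reflect across h@2): 32 holes -> [(0, 16), (0, 18), (0, 21), (0, 23), (0, 24), (0, 26), (0, 29), (0, 31), (1, 16), (1, 18), (1, 21), (1, 23), (1, 24), (1, 26), (1, 29), (1, 31), (2, 16), (2, 18), (2, 21), (2, 23), (2, 24), (2, 26), (2, 29), (2, 31), (3, 16), (3, 18), (3, 21), (3, 23), (3, 24), (3, 26), (3, 29), (3, 31)]
Unfold 5 (reflect across v@16): 64 holes -> [(0, 0), (0, 2), (0, 5), (0, 7), (0, 8), (0, 10), (0, 13), (0, 15), (0, 16), (0, 18), (0, 21), (0, 23), (0, 24), (0, 26), (0, 29), (0, 31), (1, 0), (1, 2), (1, 5), (1, 7), (1, 8), (1, 10), (1, 13), (1, 15), (1, 16), (1, 18), (1, 21), (1, 23), (1, 24), (1, 26), (1, 29), (1, 31), (2, 0), (2, 2), (2, 5), (2, 7), (2, 8), (2, 10), (2, 13), (2, 15), (2, 16), (2, 18), (2, 21), (2, 23), (2, 24), (2, 26), (2, 29), (2, 31), (3, 0), (3, 2), (3, 5), (3, 7), (3, 8), (3, 10), (3, 13), (3, 15), (3, 16), (3, 18), (3, 21), (3, 23), (3, 24), (3, 26), (3, 29), (3, 31)]
Holes: [(0, 0), (0, 2), (0, 5), (0, 7), (0, 8), (0, 10), (0, 13), (0, 15), (0, 16), (0, 18), (0, 21), (0, 23), (0, 24), (0, 26), (0, 29), (0, 31), (1, 0), (1, 2), (1, 5), (1, 7), (1, 8), (1, 10), (1, 13), (1, 15), (1, 16), (1, 18), (1, 21), (1, 23), (1, 24), (1, 26), (1, 29), (1, 31), (2, 0), (2, 2), (2, 5), (2, 7), (2, 8), (2, 10), (2, 13), (2, 15), (2, 16), (2, 18), (2, 21), (2, 23), (2, 24), (2, 26), (2, 29), (2, 31), (3, 0), (3, 2), (3, 5), (3, 7), (3, 8), (3, 10), (3, 13), (3, 15), (3, 16), (3, 18), (3, 21), (3, 23), (3, 24), (3, 26), (3, 29), (3, 31)]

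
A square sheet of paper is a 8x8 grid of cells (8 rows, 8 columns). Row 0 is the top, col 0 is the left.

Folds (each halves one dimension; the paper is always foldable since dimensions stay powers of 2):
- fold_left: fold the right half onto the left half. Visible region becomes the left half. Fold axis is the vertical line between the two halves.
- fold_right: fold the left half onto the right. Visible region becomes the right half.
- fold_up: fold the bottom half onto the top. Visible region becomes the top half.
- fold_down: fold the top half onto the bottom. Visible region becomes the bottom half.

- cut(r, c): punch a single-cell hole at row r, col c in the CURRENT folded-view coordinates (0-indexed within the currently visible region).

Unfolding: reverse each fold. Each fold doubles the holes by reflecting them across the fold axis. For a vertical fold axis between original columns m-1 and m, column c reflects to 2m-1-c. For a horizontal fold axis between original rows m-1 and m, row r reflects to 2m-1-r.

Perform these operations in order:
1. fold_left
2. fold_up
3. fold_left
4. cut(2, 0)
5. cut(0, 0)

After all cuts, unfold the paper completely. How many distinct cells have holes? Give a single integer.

Op 1 fold_left: fold axis v@4; visible region now rows[0,8) x cols[0,4) = 8x4
Op 2 fold_up: fold axis h@4; visible region now rows[0,4) x cols[0,4) = 4x4
Op 3 fold_left: fold axis v@2; visible region now rows[0,4) x cols[0,2) = 4x2
Op 4 cut(2, 0): punch at orig (2,0); cuts so far [(2, 0)]; region rows[0,4) x cols[0,2) = 4x2
Op 5 cut(0, 0): punch at orig (0,0); cuts so far [(0, 0), (2, 0)]; region rows[0,4) x cols[0,2) = 4x2
Unfold 1 (reflect across v@2): 4 holes -> [(0, 0), (0, 3), (2, 0), (2, 3)]
Unfold 2 (reflect across h@4): 8 holes -> [(0, 0), (0, 3), (2, 0), (2, 3), (5, 0), (5, 3), (7, 0), (7, 3)]
Unfold 3 (reflect across v@4): 16 holes -> [(0, 0), (0, 3), (0, 4), (0, 7), (2, 0), (2, 3), (2, 4), (2, 7), (5, 0), (5, 3), (5, 4), (5, 7), (7, 0), (7, 3), (7, 4), (7, 7)]

Answer: 16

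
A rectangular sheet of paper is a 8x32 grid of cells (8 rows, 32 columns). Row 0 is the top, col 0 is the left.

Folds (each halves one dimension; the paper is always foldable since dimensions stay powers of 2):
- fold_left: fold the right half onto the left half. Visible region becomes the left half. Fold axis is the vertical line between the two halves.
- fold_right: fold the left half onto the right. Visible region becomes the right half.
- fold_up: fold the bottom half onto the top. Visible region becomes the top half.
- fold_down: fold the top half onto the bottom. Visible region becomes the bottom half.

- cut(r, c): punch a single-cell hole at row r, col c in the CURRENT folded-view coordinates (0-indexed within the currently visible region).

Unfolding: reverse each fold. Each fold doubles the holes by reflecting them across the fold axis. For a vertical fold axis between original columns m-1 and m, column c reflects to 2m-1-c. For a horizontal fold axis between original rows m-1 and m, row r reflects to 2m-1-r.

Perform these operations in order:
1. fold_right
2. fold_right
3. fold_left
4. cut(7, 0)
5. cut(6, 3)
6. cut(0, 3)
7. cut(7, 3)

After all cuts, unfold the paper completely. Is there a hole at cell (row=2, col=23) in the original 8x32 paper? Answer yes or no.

Answer: no

Derivation:
Op 1 fold_right: fold axis v@16; visible region now rows[0,8) x cols[16,32) = 8x16
Op 2 fold_right: fold axis v@24; visible region now rows[0,8) x cols[24,32) = 8x8
Op 3 fold_left: fold axis v@28; visible region now rows[0,8) x cols[24,28) = 8x4
Op 4 cut(7, 0): punch at orig (7,24); cuts so far [(7, 24)]; region rows[0,8) x cols[24,28) = 8x4
Op 5 cut(6, 3): punch at orig (6,27); cuts so far [(6, 27), (7, 24)]; region rows[0,8) x cols[24,28) = 8x4
Op 6 cut(0, 3): punch at orig (0,27); cuts so far [(0, 27), (6, 27), (7, 24)]; region rows[0,8) x cols[24,28) = 8x4
Op 7 cut(7, 3): punch at orig (7,27); cuts so far [(0, 27), (6, 27), (7, 24), (7, 27)]; region rows[0,8) x cols[24,28) = 8x4
Unfold 1 (reflect across v@28): 8 holes -> [(0, 27), (0, 28), (6, 27), (6, 28), (7, 24), (7, 27), (7, 28), (7, 31)]
Unfold 2 (reflect across v@24): 16 holes -> [(0, 19), (0, 20), (0, 27), (0, 28), (6, 19), (6, 20), (6, 27), (6, 28), (7, 16), (7, 19), (7, 20), (7, 23), (7, 24), (7, 27), (7, 28), (7, 31)]
Unfold 3 (reflect across v@16): 32 holes -> [(0, 3), (0, 4), (0, 11), (0, 12), (0, 19), (0, 20), (0, 27), (0, 28), (6, 3), (6, 4), (6, 11), (6, 12), (6, 19), (6, 20), (6, 27), (6, 28), (7, 0), (7, 3), (7, 4), (7, 7), (7, 8), (7, 11), (7, 12), (7, 15), (7, 16), (7, 19), (7, 20), (7, 23), (7, 24), (7, 27), (7, 28), (7, 31)]
Holes: [(0, 3), (0, 4), (0, 11), (0, 12), (0, 19), (0, 20), (0, 27), (0, 28), (6, 3), (6, 4), (6, 11), (6, 12), (6, 19), (6, 20), (6, 27), (6, 28), (7, 0), (7, 3), (7, 4), (7, 7), (7, 8), (7, 11), (7, 12), (7, 15), (7, 16), (7, 19), (7, 20), (7, 23), (7, 24), (7, 27), (7, 28), (7, 31)]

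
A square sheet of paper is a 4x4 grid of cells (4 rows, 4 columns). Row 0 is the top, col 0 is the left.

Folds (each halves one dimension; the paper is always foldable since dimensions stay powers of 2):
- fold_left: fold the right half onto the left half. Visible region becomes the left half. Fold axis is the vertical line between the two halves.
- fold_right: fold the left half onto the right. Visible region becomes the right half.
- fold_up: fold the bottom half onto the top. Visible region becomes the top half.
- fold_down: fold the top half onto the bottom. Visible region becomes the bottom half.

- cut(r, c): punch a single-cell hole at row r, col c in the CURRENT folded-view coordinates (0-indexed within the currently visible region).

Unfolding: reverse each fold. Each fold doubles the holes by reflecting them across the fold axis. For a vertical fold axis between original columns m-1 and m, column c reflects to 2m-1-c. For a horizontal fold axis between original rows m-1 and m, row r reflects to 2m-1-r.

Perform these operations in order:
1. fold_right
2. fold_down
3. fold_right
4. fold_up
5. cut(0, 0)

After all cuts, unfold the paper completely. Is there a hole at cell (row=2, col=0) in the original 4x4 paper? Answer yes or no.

Op 1 fold_right: fold axis v@2; visible region now rows[0,4) x cols[2,4) = 4x2
Op 2 fold_down: fold axis h@2; visible region now rows[2,4) x cols[2,4) = 2x2
Op 3 fold_right: fold axis v@3; visible region now rows[2,4) x cols[3,4) = 2x1
Op 4 fold_up: fold axis h@3; visible region now rows[2,3) x cols[3,4) = 1x1
Op 5 cut(0, 0): punch at orig (2,3); cuts so far [(2, 3)]; region rows[2,3) x cols[3,4) = 1x1
Unfold 1 (reflect across h@3): 2 holes -> [(2, 3), (3, 3)]
Unfold 2 (reflect across v@3): 4 holes -> [(2, 2), (2, 3), (3, 2), (3, 3)]
Unfold 3 (reflect across h@2): 8 holes -> [(0, 2), (0, 3), (1, 2), (1, 3), (2, 2), (2, 3), (3, 2), (3, 3)]
Unfold 4 (reflect across v@2): 16 holes -> [(0, 0), (0, 1), (0, 2), (0, 3), (1, 0), (1, 1), (1, 2), (1, 3), (2, 0), (2, 1), (2, 2), (2, 3), (3, 0), (3, 1), (3, 2), (3, 3)]
Holes: [(0, 0), (0, 1), (0, 2), (0, 3), (1, 0), (1, 1), (1, 2), (1, 3), (2, 0), (2, 1), (2, 2), (2, 3), (3, 0), (3, 1), (3, 2), (3, 3)]

Answer: yes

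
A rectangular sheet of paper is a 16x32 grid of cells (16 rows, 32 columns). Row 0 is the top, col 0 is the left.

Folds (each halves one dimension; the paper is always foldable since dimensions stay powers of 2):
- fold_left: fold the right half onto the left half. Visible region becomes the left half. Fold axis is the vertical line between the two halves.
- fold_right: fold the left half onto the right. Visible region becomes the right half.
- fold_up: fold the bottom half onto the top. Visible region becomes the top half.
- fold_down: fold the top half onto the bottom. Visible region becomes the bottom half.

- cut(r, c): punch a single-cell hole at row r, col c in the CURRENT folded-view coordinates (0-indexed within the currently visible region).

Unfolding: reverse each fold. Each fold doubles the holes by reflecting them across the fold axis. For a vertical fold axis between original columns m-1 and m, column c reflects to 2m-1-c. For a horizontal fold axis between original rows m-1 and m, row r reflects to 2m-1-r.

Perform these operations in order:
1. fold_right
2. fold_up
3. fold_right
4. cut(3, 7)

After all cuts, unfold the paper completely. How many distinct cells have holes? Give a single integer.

Op 1 fold_right: fold axis v@16; visible region now rows[0,16) x cols[16,32) = 16x16
Op 2 fold_up: fold axis h@8; visible region now rows[0,8) x cols[16,32) = 8x16
Op 3 fold_right: fold axis v@24; visible region now rows[0,8) x cols[24,32) = 8x8
Op 4 cut(3, 7): punch at orig (3,31); cuts so far [(3, 31)]; region rows[0,8) x cols[24,32) = 8x8
Unfold 1 (reflect across v@24): 2 holes -> [(3, 16), (3, 31)]
Unfold 2 (reflect across h@8): 4 holes -> [(3, 16), (3, 31), (12, 16), (12, 31)]
Unfold 3 (reflect across v@16): 8 holes -> [(3, 0), (3, 15), (3, 16), (3, 31), (12, 0), (12, 15), (12, 16), (12, 31)]

Answer: 8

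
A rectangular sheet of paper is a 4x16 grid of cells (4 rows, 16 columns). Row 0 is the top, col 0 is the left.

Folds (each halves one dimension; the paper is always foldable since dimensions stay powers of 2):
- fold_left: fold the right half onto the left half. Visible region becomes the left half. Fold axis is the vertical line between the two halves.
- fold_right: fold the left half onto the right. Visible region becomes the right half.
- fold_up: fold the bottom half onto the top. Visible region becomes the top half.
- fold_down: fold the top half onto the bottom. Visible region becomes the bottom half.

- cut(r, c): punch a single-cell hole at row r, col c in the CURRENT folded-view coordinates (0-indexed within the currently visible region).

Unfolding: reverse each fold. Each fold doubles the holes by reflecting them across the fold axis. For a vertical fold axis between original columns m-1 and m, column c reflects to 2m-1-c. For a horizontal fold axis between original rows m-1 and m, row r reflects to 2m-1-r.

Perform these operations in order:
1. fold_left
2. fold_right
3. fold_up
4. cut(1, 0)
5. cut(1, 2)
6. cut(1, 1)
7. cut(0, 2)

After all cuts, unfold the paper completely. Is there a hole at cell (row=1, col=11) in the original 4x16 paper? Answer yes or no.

Op 1 fold_left: fold axis v@8; visible region now rows[0,4) x cols[0,8) = 4x8
Op 2 fold_right: fold axis v@4; visible region now rows[0,4) x cols[4,8) = 4x4
Op 3 fold_up: fold axis h@2; visible region now rows[0,2) x cols[4,8) = 2x4
Op 4 cut(1, 0): punch at orig (1,4); cuts so far [(1, 4)]; region rows[0,2) x cols[4,8) = 2x4
Op 5 cut(1, 2): punch at orig (1,6); cuts so far [(1, 4), (1, 6)]; region rows[0,2) x cols[4,8) = 2x4
Op 6 cut(1, 1): punch at orig (1,5); cuts so far [(1, 4), (1, 5), (1, 6)]; region rows[0,2) x cols[4,8) = 2x4
Op 7 cut(0, 2): punch at orig (0,6); cuts so far [(0, 6), (1, 4), (1, 5), (1, 6)]; region rows[0,2) x cols[4,8) = 2x4
Unfold 1 (reflect across h@2): 8 holes -> [(0, 6), (1, 4), (1, 5), (1, 6), (2, 4), (2, 5), (2, 6), (3, 6)]
Unfold 2 (reflect across v@4): 16 holes -> [(0, 1), (0, 6), (1, 1), (1, 2), (1, 3), (1, 4), (1, 5), (1, 6), (2, 1), (2, 2), (2, 3), (2, 4), (2, 5), (2, 6), (3, 1), (3, 6)]
Unfold 3 (reflect across v@8): 32 holes -> [(0, 1), (0, 6), (0, 9), (0, 14), (1, 1), (1, 2), (1, 3), (1, 4), (1, 5), (1, 6), (1, 9), (1, 10), (1, 11), (1, 12), (1, 13), (1, 14), (2, 1), (2, 2), (2, 3), (2, 4), (2, 5), (2, 6), (2, 9), (2, 10), (2, 11), (2, 12), (2, 13), (2, 14), (3, 1), (3, 6), (3, 9), (3, 14)]
Holes: [(0, 1), (0, 6), (0, 9), (0, 14), (1, 1), (1, 2), (1, 3), (1, 4), (1, 5), (1, 6), (1, 9), (1, 10), (1, 11), (1, 12), (1, 13), (1, 14), (2, 1), (2, 2), (2, 3), (2, 4), (2, 5), (2, 6), (2, 9), (2, 10), (2, 11), (2, 12), (2, 13), (2, 14), (3, 1), (3, 6), (3, 9), (3, 14)]

Answer: yes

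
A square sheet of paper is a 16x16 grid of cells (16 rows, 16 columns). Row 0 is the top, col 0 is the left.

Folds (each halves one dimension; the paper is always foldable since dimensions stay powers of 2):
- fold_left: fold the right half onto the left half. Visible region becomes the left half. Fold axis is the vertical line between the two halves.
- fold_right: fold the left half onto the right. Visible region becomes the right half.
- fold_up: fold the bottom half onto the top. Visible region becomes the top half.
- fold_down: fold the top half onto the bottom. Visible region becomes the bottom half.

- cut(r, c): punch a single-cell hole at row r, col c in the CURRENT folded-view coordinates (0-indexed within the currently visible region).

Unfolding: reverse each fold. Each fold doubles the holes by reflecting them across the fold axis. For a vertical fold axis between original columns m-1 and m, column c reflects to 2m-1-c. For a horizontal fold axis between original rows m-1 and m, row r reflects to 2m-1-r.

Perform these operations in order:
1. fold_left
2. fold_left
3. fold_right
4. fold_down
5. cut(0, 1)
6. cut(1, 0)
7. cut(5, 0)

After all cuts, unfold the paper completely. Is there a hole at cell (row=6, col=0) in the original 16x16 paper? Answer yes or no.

Op 1 fold_left: fold axis v@8; visible region now rows[0,16) x cols[0,8) = 16x8
Op 2 fold_left: fold axis v@4; visible region now rows[0,16) x cols[0,4) = 16x4
Op 3 fold_right: fold axis v@2; visible region now rows[0,16) x cols[2,4) = 16x2
Op 4 fold_down: fold axis h@8; visible region now rows[8,16) x cols[2,4) = 8x2
Op 5 cut(0, 1): punch at orig (8,3); cuts so far [(8, 3)]; region rows[8,16) x cols[2,4) = 8x2
Op 6 cut(1, 0): punch at orig (9,2); cuts so far [(8, 3), (9, 2)]; region rows[8,16) x cols[2,4) = 8x2
Op 7 cut(5, 0): punch at orig (13,2); cuts so far [(8, 3), (9, 2), (13, 2)]; region rows[8,16) x cols[2,4) = 8x2
Unfold 1 (reflect across h@8): 6 holes -> [(2, 2), (6, 2), (7, 3), (8, 3), (9, 2), (13, 2)]
Unfold 2 (reflect across v@2): 12 holes -> [(2, 1), (2, 2), (6, 1), (6, 2), (7, 0), (7, 3), (8, 0), (8, 3), (9, 1), (9, 2), (13, 1), (13, 2)]
Unfold 3 (reflect across v@4): 24 holes -> [(2, 1), (2, 2), (2, 5), (2, 6), (6, 1), (6, 2), (6, 5), (6, 6), (7, 0), (7, 3), (7, 4), (7, 7), (8, 0), (8, 3), (8, 4), (8, 7), (9, 1), (9, 2), (9, 5), (9, 6), (13, 1), (13, 2), (13, 5), (13, 6)]
Unfold 4 (reflect across v@8): 48 holes -> [(2, 1), (2, 2), (2, 5), (2, 6), (2, 9), (2, 10), (2, 13), (2, 14), (6, 1), (6, 2), (6, 5), (6, 6), (6, 9), (6, 10), (6, 13), (6, 14), (7, 0), (7, 3), (7, 4), (7, 7), (7, 8), (7, 11), (7, 12), (7, 15), (8, 0), (8, 3), (8, 4), (8, 7), (8, 8), (8, 11), (8, 12), (8, 15), (9, 1), (9, 2), (9, 5), (9, 6), (9, 9), (9, 10), (9, 13), (9, 14), (13, 1), (13, 2), (13, 5), (13, 6), (13, 9), (13, 10), (13, 13), (13, 14)]
Holes: [(2, 1), (2, 2), (2, 5), (2, 6), (2, 9), (2, 10), (2, 13), (2, 14), (6, 1), (6, 2), (6, 5), (6, 6), (6, 9), (6, 10), (6, 13), (6, 14), (7, 0), (7, 3), (7, 4), (7, 7), (7, 8), (7, 11), (7, 12), (7, 15), (8, 0), (8, 3), (8, 4), (8, 7), (8, 8), (8, 11), (8, 12), (8, 15), (9, 1), (9, 2), (9, 5), (9, 6), (9, 9), (9, 10), (9, 13), (9, 14), (13, 1), (13, 2), (13, 5), (13, 6), (13, 9), (13, 10), (13, 13), (13, 14)]

Answer: no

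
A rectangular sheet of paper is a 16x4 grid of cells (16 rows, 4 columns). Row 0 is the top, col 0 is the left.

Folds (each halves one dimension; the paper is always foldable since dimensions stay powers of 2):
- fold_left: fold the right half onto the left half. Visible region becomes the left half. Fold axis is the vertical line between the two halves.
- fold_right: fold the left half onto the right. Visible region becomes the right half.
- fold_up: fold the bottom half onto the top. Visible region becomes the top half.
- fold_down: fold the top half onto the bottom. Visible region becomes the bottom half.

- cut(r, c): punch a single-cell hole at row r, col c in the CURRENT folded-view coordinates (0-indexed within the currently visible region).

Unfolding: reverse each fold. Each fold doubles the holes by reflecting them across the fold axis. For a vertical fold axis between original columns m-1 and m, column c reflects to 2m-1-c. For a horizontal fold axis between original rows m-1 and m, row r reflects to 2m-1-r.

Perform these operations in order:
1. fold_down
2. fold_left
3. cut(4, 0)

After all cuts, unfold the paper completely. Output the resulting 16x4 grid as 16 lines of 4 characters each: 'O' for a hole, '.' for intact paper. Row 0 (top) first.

Answer: ....
....
....
O..O
....
....
....
....
....
....
....
....
O..O
....
....
....

Derivation:
Op 1 fold_down: fold axis h@8; visible region now rows[8,16) x cols[0,4) = 8x4
Op 2 fold_left: fold axis v@2; visible region now rows[8,16) x cols[0,2) = 8x2
Op 3 cut(4, 0): punch at orig (12,0); cuts so far [(12, 0)]; region rows[8,16) x cols[0,2) = 8x2
Unfold 1 (reflect across v@2): 2 holes -> [(12, 0), (12, 3)]
Unfold 2 (reflect across h@8): 4 holes -> [(3, 0), (3, 3), (12, 0), (12, 3)]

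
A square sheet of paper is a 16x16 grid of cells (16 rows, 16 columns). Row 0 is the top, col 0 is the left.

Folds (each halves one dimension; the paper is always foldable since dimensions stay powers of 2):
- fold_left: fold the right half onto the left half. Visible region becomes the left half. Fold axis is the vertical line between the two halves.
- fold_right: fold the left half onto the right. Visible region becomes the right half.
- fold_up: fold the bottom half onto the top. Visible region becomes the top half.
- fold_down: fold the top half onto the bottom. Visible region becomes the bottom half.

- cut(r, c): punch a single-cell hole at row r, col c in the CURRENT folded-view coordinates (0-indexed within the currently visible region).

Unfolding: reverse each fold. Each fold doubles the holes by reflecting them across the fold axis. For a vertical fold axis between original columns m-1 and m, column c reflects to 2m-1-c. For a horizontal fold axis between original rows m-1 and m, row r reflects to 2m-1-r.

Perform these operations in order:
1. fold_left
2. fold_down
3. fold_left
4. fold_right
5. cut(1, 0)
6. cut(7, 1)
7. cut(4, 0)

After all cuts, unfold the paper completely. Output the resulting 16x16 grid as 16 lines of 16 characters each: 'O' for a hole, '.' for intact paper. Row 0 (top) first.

Op 1 fold_left: fold axis v@8; visible region now rows[0,16) x cols[0,8) = 16x8
Op 2 fold_down: fold axis h@8; visible region now rows[8,16) x cols[0,8) = 8x8
Op 3 fold_left: fold axis v@4; visible region now rows[8,16) x cols[0,4) = 8x4
Op 4 fold_right: fold axis v@2; visible region now rows[8,16) x cols[2,4) = 8x2
Op 5 cut(1, 0): punch at orig (9,2); cuts so far [(9, 2)]; region rows[8,16) x cols[2,4) = 8x2
Op 6 cut(7, 1): punch at orig (15,3); cuts so far [(9, 2), (15, 3)]; region rows[8,16) x cols[2,4) = 8x2
Op 7 cut(4, 0): punch at orig (12,2); cuts so far [(9, 2), (12, 2), (15, 3)]; region rows[8,16) x cols[2,4) = 8x2
Unfold 1 (reflect across v@2): 6 holes -> [(9, 1), (9, 2), (12, 1), (12, 2), (15, 0), (15, 3)]
Unfold 2 (reflect across v@4): 12 holes -> [(9, 1), (9, 2), (9, 5), (9, 6), (12, 1), (12, 2), (12, 5), (12, 6), (15, 0), (15, 3), (15, 4), (15, 7)]
Unfold 3 (reflect across h@8): 24 holes -> [(0, 0), (0, 3), (0, 4), (0, 7), (3, 1), (3, 2), (3, 5), (3, 6), (6, 1), (6, 2), (6, 5), (6, 6), (9, 1), (9, 2), (9, 5), (9, 6), (12, 1), (12, 2), (12, 5), (12, 6), (15, 0), (15, 3), (15, 4), (15, 7)]
Unfold 4 (reflect across v@8): 48 holes -> [(0, 0), (0, 3), (0, 4), (0, 7), (0, 8), (0, 11), (0, 12), (0, 15), (3, 1), (3, 2), (3, 5), (3, 6), (3, 9), (3, 10), (3, 13), (3, 14), (6, 1), (6, 2), (6, 5), (6, 6), (6, 9), (6, 10), (6, 13), (6, 14), (9, 1), (9, 2), (9, 5), (9, 6), (9, 9), (9, 10), (9, 13), (9, 14), (12, 1), (12, 2), (12, 5), (12, 6), (12, 9), (12, 10), (12, 13), (12, 14), (15, 0), (15, 3), (15, 4), (15, 7), (15, 8), (15, 11), (15, 12), (15, 15)]

Answer: O..OO..OO..OO..O
................
................
.OO..OO..OO..OO.
................
................
.OO..OO..OO..OO.
................
................
.OO..OO..OO..OO.
................
................
.OO..OO..OO..OO.
................
................
O..OO..OO..OO..O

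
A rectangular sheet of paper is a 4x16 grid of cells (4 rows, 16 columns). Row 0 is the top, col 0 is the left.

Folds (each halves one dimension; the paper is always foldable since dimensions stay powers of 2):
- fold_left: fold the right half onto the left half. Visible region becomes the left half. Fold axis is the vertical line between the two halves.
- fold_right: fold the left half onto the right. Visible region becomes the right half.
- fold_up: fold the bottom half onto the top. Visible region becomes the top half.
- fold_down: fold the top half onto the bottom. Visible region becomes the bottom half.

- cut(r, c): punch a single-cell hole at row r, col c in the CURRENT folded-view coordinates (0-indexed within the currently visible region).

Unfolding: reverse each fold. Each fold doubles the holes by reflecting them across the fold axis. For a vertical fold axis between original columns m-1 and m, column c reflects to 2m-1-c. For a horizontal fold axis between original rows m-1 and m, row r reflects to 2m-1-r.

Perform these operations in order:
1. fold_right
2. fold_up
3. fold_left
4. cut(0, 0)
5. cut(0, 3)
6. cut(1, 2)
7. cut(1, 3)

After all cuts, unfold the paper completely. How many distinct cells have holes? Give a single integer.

Answer: 32

Derivation:
Op 1 fold_right: fold axis v@8; visible region now rows[0,4) x cols[8,16) = 4x8
Op 2 fold_up: fold axis h@2; visible region now rows[0,2) x cols[8,16) = 2x8
Op 3 fold_left: fold axis v@12; visible region now rows[0,2) x cols[8,12) = 2x4
Op 4 cut(0, 0): punch at orig (0,8); cuts so far [(0, 8)]; region rows[0,2) x cols[8,12) = 2x4
Op 5 cut(0, 3): punch at orig (0,11); cuts so far [(0, 8), (0, 11)]; region rows[0,2) x cols[8,12) = 2x4
Op 6 cut(1, 2): punch at orig (1,10); cuts so far [(0, 8), (0, 11), (1, 10)]; region rows[0,2) x cols[8,12) = 2x4
Op 7 cut(1, 3): punch at orig (1,11); cuts so far [(0, 8), (0, 11), (1, 10), (1, 11)]; region rows[0,2) x cols[8,12) = 2x4
Unfold 1 (reflect across v@12): 8 holes -> [(0, 8), (0, 11), (0, 12), (0, 15), (1, 10), (1, 11), (1, 12), (1, 13)]
Unfold 2 (reflect across h@2): 16 holes -> [(0, 8), (0, 11), (0, 12), (0, 15), (1, 10), (1, 11), (1, 12), (1, 13), (2, 10), (2, 11), (2, 12), (2, 13), (3, 8), (3, 11), (3, 12), (3, 15)]
Unfold 3 (reflect across v@8): 32 holes -> [(0, 0), (0, 3), (0, 4), (0, 7), (0, 8), (0, 11), (0, 12), (0, 15), (1, 2), (1, 3), (1, 4), (1, 5), (1, 10), (1, 11), (1, 12), (1, 13), (2, 2), (2, 3), (2, 4), (2, 5), (2, 10), (2, 11), (2, 12), (2, 13), (3, 0), (3, 3), (3, 4), (3, 7), (3, 8), (3, 11), (3, 12), (3, 15)]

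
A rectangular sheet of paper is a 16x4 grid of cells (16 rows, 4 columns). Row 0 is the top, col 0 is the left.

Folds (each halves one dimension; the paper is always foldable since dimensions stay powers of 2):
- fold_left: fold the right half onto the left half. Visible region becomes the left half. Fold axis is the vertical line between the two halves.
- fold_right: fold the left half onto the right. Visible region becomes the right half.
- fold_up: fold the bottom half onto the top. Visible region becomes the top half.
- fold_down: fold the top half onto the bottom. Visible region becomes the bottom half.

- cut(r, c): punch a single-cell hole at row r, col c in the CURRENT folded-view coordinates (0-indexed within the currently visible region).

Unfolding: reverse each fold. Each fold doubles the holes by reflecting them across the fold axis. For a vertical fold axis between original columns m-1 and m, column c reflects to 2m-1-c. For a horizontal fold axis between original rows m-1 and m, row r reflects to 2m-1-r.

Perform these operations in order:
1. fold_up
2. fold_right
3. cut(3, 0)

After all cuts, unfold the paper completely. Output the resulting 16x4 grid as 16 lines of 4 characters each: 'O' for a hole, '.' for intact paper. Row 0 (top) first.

Op 1 fold_up: fold axis h@8; visible region now rows[0,8) x cols[0,4) = 8x4
Op 2 fold_right: fold axis v@2; visible region now rows[0,8) x cols[2,4) = 8x2
Op 3 cut(3, 0): punch at orig (3,2); cuts so far [(3, 2)]; region rows[0,8) x cols[2,4) = 8x2
Unfold 1 (reflect across v@2): 2 holes -> [(3, 1), (3, 2)]
Unfold 2 (reflect across h@8): 4 holes -> [(3, 1), (3, 2), (12, 1), (12, 2)]

Answer: ....
....
....
.OO.
....
....
....
....
....
....
....
....
.OO.
....
....
....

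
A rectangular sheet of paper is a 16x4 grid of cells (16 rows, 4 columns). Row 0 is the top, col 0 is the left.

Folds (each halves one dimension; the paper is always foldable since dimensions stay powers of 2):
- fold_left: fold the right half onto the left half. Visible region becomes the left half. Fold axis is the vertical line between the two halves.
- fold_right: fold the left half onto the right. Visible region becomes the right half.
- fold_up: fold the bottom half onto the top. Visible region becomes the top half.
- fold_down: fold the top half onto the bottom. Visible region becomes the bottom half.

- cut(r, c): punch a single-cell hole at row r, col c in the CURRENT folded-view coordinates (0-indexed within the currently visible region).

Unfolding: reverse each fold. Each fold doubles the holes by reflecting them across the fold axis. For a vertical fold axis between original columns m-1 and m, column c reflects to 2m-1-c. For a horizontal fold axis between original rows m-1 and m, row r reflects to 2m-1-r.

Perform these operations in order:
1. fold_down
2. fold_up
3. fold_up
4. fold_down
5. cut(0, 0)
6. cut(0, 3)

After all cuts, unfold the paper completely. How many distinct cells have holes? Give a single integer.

Answer: 32

Derivation:
Op 1 fold_down: fold axis h@8; visible region now rows[8,16) x cols[0,4) = 8x4
Op 2 fold_up: fold axis h@12; visible region now rows[8,12) x cols[0,4) = 4x4
Op 3 fold_up: fold axis h@10; visible region now rows[8,10) x cols[0,4) = 2x4
Op 4 fold_down: fold axis h@9; visible region now rows[9,10) x cols[0,4) = 1x4
Op 5 cut(0, 0): punch at orig (9,0); cuts so far [(9, 0)]; region rows[9,10) x cols[0,4) = 1x4
Op 6 cut(0, 3): punch at orig (9,3); cuts so far [(9, 0), (9, 3)]; region rows[9,10) x cols[0,4) = 1x4
Unfold 1 (reflect across h@9): 4 holes -> [(8, 0), (8, 3), (9, 0), (9, 3)]
Unfold 2 (reflect across h@10): 8 holes -> [(8, 0), (8, 3), (9, 0), (9, 3), (10, 0), (10, 3), (11, 0), (11, 3)]
Unfold 3 (reflect across h@12): 16 holes -> [(8, 0), (8, 3), (9, 0), (9, 3), (10, 0), (10, 3), (11, 0), (11, 3), (12, 0), (12, 3), (13, 0), (13, 3), (14, 0), (14, 3), (15, 0), (15, 3)]
Unfold 4 (reflect across h@8): 32 holes -> [(0, 0), (0, 3), (1, 0), (1, 3), (2, 0), (2, 3), (3, 0), (3, 3), (4, 0), (4, 3), (5, 0), (5, 3), (6, 0), (6, 3), (7, 0), (7, 3), (8, 0), (8, 3), (9, 0), (9, 3), (10, 0), (10, 3), (11, 0), (11, 3), (12, 0), (12, 3), (13, 0), (13, 3), (14, 0), (14, 3), (15, 0), (15, 3)]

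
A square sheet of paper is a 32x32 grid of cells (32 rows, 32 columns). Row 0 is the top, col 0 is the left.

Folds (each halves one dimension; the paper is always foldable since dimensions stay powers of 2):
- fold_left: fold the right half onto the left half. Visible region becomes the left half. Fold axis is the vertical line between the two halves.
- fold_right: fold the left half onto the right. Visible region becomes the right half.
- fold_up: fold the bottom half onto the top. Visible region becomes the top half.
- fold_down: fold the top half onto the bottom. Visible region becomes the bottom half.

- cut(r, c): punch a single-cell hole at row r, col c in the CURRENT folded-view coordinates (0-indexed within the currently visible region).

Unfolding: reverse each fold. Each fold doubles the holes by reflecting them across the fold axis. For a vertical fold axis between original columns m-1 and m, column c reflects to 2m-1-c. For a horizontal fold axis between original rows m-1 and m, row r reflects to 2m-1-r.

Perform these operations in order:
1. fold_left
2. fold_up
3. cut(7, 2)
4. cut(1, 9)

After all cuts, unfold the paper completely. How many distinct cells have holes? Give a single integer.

Answer: 8

Derivation:
Op 1 fold_left: fold axis v@16; visible region now rows[0,32) x cols[0,16) = 32x16
Op 2 fold_up: fold axis h@16; visible region now rows[0,16) x cols[0,16) = 16x16
Op 3 cut(7, 2): punch at orig (7,2); cuts so far [(7, 2)]; region rows[0,16) x cols[0,16) = 16x16
Op 4 cut(1, 9): punch at orig (1,9); cuts so far [(1, 9), (7, 2)]; region rows[0,16) x cols[0,16) = 16x16
Unfold 1 (reflect across h@16): 4 holes -> [(1, 9), (7, 2), (24, 2), (30, 9)]
Unfold 2 (reflect across v@16): 8 holes -> [(1, 9), (1, 22), (7, 2), (7, 29), (24, 2), (24, 29), (30, 9), (30, 22)]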